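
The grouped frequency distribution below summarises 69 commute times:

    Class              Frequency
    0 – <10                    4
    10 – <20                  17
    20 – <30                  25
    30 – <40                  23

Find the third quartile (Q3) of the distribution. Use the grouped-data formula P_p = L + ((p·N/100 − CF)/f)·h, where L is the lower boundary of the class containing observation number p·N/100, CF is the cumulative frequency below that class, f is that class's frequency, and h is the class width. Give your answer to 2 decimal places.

N = 69; target position k = 75/100 · 69 = 51.75.
Cumulative frequencies: 4, 21, 46, 69.
Observation 51.75 falls in the class 30 – <40.
L = 30, CF = 46, f = 23, h = 10.
P75 = 30 + ((51.75 − 46)/23)·10 = 30 + 2.5 = 32.5.

32.50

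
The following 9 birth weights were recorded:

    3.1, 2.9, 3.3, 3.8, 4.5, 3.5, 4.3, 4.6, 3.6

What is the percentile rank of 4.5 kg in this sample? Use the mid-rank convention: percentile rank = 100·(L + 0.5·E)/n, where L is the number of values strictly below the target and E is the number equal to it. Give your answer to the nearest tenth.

83.3

Sorted: 2.9, 3.1, 3.3, 3.5, 3.6, 3.8, 4.3, 4.5, 4.6.
Count below 4.5: L = 7; count equal: E = 1; n = 9.
Percentile rank = 100·(7 + 0.5·1)/9 = 100·7.5/9 = 83.33.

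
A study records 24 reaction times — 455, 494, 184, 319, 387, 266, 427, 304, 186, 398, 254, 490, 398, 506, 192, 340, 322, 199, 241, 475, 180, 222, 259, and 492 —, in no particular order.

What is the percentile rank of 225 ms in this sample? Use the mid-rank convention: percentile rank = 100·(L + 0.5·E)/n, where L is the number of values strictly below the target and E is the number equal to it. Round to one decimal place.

Sorted: 180, 184, 186, 192, 199, 222, 241, 254, 259, 266, 304, 319, 322, 340, 387, 398, 398, 427, 455, 475, 490, 492, 494, 506.
Count below 225: L = 6; count equal: E = 0; n = 24.
Percentile rank = 100·(6 + 0.5·0)/24 = 100·6/24 = 25.

25.0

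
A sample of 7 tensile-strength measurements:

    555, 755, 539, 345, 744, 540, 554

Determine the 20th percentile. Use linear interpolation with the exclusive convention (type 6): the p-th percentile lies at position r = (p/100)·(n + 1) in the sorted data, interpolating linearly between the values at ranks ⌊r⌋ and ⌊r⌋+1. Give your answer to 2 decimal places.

Sorted: 345, 539, 540, 554, 555, 744, 755.
n = 7.
r = (20/100)·(7 + 1) = 1.6.
Rank 1 is 345 and rank 2 is 539.
Interpolate: 345 + 0.6·(539 − 345) = 345 + 0.6·194 = 461.4.

461.40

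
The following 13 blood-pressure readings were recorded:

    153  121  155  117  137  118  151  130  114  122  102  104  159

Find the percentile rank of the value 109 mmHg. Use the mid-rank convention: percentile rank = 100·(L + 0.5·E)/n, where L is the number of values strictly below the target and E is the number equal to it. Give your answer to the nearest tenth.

Sorted: 102, 104, 114, 117, 118, 121, 122, 130, 137, 151, 153, 155, 159.
Count below 109: L = 2; count equal: E = 0; n = 13.
Percentile rank = 100·(2 + 0.5·0)/13 = 100·2/13 = 15.38.

15.4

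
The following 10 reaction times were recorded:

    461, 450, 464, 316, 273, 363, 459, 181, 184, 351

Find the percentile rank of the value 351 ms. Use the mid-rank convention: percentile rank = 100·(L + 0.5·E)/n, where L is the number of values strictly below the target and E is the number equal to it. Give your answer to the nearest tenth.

Sorted: 181, 184, 273, 316, 351, 363, 450, 459, 461, 464.
Count below 351: L = 4; count equal: E = 1; n = 10.
Percentile rank = 100·(4 + 0.5·1)/10 = 100·4.5/10 = 45.

45.0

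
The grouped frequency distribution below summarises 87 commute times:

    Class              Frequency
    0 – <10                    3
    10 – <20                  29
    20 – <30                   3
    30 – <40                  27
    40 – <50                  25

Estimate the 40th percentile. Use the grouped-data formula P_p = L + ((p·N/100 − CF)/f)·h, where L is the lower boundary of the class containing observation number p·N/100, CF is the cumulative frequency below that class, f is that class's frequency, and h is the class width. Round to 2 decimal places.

29.33

N = 87; target position k = 40/100 · 87 = 34.8.
Cumulative frequencies: 3, 32, 35, 62, 87.
Observation 34.8 falls in the class 20 – <30.
L = 20, CF = 32, f = 3, h = 10.
P40 = 20 + ((34.8 − 32)/3)·10 = 20 + 9.33333 = 29.3333.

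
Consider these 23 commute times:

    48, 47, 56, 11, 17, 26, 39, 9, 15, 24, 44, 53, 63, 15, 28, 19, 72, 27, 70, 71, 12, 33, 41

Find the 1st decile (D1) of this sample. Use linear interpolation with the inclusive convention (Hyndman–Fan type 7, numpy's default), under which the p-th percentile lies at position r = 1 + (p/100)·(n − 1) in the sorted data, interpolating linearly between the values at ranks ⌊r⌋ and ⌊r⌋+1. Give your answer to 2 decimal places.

12.60

Sorted: 9, 11, 12, 15, 15, 17, 19, 24, 26, 27, 28, 33, 39, 41, 44, 47, 48, 53, 56, 63, 70, 71, 72.
n = 23.
r = 1 + (10/100)·(23 − 1) = 1 + 2.2 = 3.2.
Rank 3 is 12 and rank 4 is 15.
Interpolate: 12 + 0.2·(15 − 12) = 12 + 0.2·3 = 12.6.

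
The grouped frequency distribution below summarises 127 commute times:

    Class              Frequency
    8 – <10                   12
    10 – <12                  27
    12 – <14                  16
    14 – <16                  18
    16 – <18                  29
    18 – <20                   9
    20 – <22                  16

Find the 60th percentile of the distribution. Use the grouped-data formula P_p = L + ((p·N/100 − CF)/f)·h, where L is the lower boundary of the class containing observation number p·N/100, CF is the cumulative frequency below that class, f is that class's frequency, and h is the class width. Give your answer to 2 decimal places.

16.22

N = 127; target position k = 60/100 · 127 = 76.2.
Cumulative frequencies: 12, 39, 55, 73, 102, 111, 127.
Observation 76.2 falls in the class 16 – <18.
L = 16, CF = 73, f = 29, h = 2.
P60 = 16 + ((76.2 − 73)/29)·2 = 16 + 0.22069 = 16.2207.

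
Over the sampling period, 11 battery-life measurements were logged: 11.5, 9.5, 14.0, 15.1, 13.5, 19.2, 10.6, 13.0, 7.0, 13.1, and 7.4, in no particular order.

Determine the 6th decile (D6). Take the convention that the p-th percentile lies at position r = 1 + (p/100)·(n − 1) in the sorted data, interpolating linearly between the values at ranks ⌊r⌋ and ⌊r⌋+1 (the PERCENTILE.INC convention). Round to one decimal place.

Sorted: 7.0, 7.4, 9.5, 10.6, 11.5, 13.0, 13.1, 13.5, 14.0, 15.1, 19.2.
n = 11.
r = 1 + (60/100)·(11 − 1) = 1 + 6 = 7.
r is an integer, so P60 is the value at rank 7: 13.1.

13.1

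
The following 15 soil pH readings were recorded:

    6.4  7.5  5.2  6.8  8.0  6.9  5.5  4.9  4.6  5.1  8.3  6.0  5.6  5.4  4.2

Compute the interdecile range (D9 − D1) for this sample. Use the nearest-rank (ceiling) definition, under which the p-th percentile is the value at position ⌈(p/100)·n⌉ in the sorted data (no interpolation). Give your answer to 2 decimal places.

3.40

Sorted: 4.2, 4.6, 4.9, 5.1, 5.2, 5.4, 5.5, 5.6, 6.0, 6.4, 6.8, 6.9, 7.5, 8.0, 8.3.
n = 15.
P10: rank ⌈10/100·15⌉ = 2 → 4.6.
P90: rank ⌈90/100·15⌉ = 14 → 8.
Difference: 8 − 4.6 = 3.4.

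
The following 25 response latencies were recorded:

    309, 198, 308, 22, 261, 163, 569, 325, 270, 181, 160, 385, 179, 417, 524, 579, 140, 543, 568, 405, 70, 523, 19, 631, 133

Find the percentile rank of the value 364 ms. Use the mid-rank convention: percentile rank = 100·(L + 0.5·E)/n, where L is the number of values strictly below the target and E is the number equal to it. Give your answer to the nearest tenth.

60.0

Sorted: 19, 22, 70, 133, 140, 160, 163, 179, 181, 198, 261, 270, 308, 309, 325, 385, 405, 417, 523, 524, 543, 568, 569, 579, 631.
Count below 364: L = 15; count equal: E = 0; n = 25.
Percentile rank = 100·(15 + 0.5·0)/25 = 100·15/25 = 60.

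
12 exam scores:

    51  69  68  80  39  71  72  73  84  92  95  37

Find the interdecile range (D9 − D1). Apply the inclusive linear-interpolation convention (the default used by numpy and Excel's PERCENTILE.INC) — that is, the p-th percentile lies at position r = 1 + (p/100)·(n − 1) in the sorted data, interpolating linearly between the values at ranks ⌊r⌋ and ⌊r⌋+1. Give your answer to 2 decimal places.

51.00

Sorted: 37, 39, 51, 68, 69, 71, 72, 73, 80, 84, 92, 95.
n = 12.
P10: r = 2.1; ranks 2–3 are 39, 51; interpolating gives 40.2.
P90: r = 10.9; ranks 10–11 are 84, 92; interpolating gives 91.2.
Difference: 91.2 − 40.2 = 51.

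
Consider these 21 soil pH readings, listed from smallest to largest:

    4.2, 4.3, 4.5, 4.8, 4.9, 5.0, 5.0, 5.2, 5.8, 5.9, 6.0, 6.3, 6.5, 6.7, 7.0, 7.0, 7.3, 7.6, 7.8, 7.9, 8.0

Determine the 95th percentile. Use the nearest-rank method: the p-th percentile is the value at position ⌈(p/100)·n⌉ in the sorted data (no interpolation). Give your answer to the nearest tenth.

7.9

n = 21.
Position = ⌈95/100 · 21⌉ = ⌈19.95⌉ = 20.
The value at rank 20 is 7.9.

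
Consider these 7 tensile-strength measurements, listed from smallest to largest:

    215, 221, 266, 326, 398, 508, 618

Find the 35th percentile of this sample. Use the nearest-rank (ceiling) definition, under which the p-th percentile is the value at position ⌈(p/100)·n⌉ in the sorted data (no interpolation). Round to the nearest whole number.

266

n = 7.
Position = ⌈35/100 · 7⌉ = ⌈2.45⌉ = 3.
The value at rank 3 is 266.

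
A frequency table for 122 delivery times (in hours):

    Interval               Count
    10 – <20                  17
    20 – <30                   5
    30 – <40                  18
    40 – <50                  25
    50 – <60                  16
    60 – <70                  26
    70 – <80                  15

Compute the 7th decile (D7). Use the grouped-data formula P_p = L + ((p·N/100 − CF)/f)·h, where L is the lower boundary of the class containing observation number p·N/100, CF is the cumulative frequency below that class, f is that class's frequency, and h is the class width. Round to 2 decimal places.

N = 122; target position k = 70/100 · 122 = 85.4.
Cumulative frequencies: 17, 22, 40, 65, 81, 107, 122.
Observation 85.4 falls in the class 60 – <70.
L = 60, CF = 81, f = 26, h = 10.
P70 = 60 + ((85.4 − 81)/26)·10 = 60 + 1.69231 = 61.6923.

61.69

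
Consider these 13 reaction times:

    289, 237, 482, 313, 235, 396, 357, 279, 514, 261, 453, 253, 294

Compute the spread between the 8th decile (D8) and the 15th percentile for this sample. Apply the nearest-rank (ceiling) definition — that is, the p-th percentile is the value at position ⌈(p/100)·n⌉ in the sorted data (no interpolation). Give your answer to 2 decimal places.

216.00

Sorted: 235, 237, 253, 261, 279, 289, 294, 313, 357, 396, 453, 482, 514.
n = 13.
P15: rank ⌈15/100·13⌉ = 2 → 237.
P80: rank ⌈80/100·13⌉ = 11 → 453.
Difference: 453 − 237 = 216.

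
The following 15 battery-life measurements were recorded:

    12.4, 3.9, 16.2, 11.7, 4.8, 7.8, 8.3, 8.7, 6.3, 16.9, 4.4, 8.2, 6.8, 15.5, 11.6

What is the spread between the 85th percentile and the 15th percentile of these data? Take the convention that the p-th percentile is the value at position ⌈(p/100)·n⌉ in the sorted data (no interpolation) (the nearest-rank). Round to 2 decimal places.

10.70

Sorted: 3.9, 4.4, 4.8, 6.3, 6.8, 7.8, 8.2, 8.3, 8.7, 11.6, 11.7, 12.4, 15.5, 16.2, 16.9.
n = 15.
P15: rank ⌈15/100·15⌉ = 3 → 4.8.
P85: rank ⌈85/100·15⌉ = 13 → 15.5.
Difference: 15.5 − 4.8 = 10.7.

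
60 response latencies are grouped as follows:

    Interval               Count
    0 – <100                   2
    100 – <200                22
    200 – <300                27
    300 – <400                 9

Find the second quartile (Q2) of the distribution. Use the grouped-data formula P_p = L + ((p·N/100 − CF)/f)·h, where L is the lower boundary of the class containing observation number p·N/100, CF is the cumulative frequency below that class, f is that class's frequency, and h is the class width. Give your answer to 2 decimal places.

222.22

N = 60; target position k = 50/100 · 60 = 30.
Cumulative frequencies: 2, 24, 51, 60.
Observation 30 falls in the class 200 – <300.
L = 200, CF = 24, f = 27, h = 100.
P50 = 200 + ((30 − 24)/27)·100 = 200 + 22.2222 = 222.222.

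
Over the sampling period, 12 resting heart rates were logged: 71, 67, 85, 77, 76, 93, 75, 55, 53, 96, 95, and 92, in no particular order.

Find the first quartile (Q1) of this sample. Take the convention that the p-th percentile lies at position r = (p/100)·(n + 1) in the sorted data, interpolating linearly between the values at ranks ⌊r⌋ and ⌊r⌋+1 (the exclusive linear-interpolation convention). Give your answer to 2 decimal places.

68.00

Sorted: 53, 55, 67, 71, 75, 76, 77, 85, 92, 93, 95, 96.
n = 12.
r = (25/100)·(12 + 1) = 3.25.
Rank 3 is 67 and rank 4 is 71.
Interpolate: 67 + 0.25·(71 − 67) = 67 + 0.25·4 = 68.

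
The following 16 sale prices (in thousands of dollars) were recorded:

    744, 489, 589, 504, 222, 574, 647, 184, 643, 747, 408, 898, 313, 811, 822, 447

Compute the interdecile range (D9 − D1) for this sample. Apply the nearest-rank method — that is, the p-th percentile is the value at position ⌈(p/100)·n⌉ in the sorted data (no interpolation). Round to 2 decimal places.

600.00

Sorted: 184, 222, 313, 408, 447, 489, 504, 574, 589, 643, 647, 744, 747, 811, 822, 898.
n = 16.
P10: rank ⌈10/100·16⌉ = 2 → 222.
P90: rank ⌈90/100·16⌉ = 15 → 822.
Difference: 822 − 222 = 600.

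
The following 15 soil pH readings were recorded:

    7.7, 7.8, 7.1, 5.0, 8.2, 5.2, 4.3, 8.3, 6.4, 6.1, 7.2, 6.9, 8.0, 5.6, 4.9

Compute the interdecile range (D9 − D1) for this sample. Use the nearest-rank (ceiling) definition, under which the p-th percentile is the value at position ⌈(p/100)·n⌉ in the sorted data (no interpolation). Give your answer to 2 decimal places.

Sorted: 4.3, 4.9, 5.0, 5.2, 5.6, 6.1, 6.4, 6.9, 7.1, 7.2, 7.7, 7.8, 8.0, 8.2, 8.3.
n = 15.
P10: rank ⌈10/100·15⌉ = 2 → 4.9.
P90: rank ⌈90/100·15⌉ = 14 → 8.2.
Difference: 8.2 − 4.9 = 3.3.

3.30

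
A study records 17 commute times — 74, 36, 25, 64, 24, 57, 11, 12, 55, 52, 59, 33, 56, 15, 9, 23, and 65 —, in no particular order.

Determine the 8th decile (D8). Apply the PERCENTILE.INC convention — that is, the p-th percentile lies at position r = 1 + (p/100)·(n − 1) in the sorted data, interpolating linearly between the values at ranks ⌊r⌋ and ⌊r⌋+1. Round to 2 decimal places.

58.60

Sorted: 9, 11, 12, 15, 23, 24, 25, 33, 36, 52, 55, 56, 57, 59, 64, 65, 74.
n = 17.
r = 1 + (80/100)·(17 − 1) = 1 + 12.8 = 13.8.
Rank 13 is 57 and rank 14 is 59.
Interpolate: 57 + 0.8·(59 − 57) = 57 + 0.8·2 = 58.6.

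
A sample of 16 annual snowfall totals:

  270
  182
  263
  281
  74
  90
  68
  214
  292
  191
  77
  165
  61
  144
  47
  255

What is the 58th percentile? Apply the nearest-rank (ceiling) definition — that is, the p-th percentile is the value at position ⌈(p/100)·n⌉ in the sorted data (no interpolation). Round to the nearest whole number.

191

Sorted: 47, 61, 68, 74, 77, 90, 144, 165, 182, 191, 214, 255, 263, 270, 281, 292.
n = 16.
Position = ⌈58/100 · 16⌉ = ⌈9.28⌉ = 10.
The value at rank 10 is 191.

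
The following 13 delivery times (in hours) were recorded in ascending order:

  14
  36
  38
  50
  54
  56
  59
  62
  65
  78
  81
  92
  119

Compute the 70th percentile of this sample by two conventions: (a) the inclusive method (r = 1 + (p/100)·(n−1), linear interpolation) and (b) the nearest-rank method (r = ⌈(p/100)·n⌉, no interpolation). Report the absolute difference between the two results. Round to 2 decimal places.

7.80

n = 13.
(a) r = 9.4; between ranks 9 (65) and 10 (78): 70.2.
(b) the nearest-rank method: rank 10 → 78.
|70.2 − 78| = 7.8.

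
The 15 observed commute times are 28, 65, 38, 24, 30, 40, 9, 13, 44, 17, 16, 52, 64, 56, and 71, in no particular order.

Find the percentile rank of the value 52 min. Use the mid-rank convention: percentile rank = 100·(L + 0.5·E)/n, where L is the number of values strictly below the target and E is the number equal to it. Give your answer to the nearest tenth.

Sorted: 9, 13, 16, 17, 24, 28, 30, 38, 40, 44, 52, 56, 64, 65, 71.
Count below 52: L = 10; count equal: E = 1; n = 15.
Percentile rank = 100·(10 + 0.5·1)/15 = 100·10.5/15 = 70.

70.0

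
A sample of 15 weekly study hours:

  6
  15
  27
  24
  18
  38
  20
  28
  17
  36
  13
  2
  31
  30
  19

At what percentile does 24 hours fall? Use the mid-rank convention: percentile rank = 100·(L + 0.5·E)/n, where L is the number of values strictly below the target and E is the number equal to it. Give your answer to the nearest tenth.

56.7

Sorted: 2, 6, 13, 15, 17, 18, 19, 20, 24, 27, 28, 30, 31, 36, 38.
Count below 24: L = 8; count equal: E = 1; n = 15.
Percentile rank = 100·(8 + 0.5·1)/15 = 100·8.5/15 = 56.67.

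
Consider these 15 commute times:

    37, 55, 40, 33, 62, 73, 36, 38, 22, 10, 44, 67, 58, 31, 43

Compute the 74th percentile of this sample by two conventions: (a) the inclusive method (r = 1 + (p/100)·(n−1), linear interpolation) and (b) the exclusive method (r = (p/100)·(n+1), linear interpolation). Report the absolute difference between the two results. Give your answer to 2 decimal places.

1.44

Sorted: 10, 22, 31, 33, 36, 37, 38, 40, 43, 44, 55, 58, 62, 67, 73.
n = 15.
(a) r = 11.36; between ranks 11 (55) and 12 (58): 56.08.
(b) r = 11.84; between ranks 11 (55) and 12 (58): 57.52.
|56.08 − 57.52| = 1.44.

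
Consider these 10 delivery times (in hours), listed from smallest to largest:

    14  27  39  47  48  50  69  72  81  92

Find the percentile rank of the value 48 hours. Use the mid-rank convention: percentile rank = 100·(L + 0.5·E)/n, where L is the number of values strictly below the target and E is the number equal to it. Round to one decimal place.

45.0

Count below 48: L = 4; count equal: E = 1; n = 10.
Percentile rank = 100·(4 + 0.5·1)/10 = 100·4.5/10 = 45.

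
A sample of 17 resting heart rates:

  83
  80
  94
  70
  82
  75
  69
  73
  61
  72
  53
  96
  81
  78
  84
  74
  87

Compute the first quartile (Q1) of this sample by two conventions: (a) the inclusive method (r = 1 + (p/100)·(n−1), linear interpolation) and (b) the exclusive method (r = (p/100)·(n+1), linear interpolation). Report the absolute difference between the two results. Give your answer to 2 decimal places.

Sorted: 53, 61, 69, 70, 72, 73, 74, 75, 78, 80, 81, 82, 83, 84, 87, 94, 96.
n = 17.
(a) r = 5 → value at rank 5 = 72.
(b) r = 4.5; between ranks 4 (70) and 5 (72): 71.
|72 − 71| = 1.

1.00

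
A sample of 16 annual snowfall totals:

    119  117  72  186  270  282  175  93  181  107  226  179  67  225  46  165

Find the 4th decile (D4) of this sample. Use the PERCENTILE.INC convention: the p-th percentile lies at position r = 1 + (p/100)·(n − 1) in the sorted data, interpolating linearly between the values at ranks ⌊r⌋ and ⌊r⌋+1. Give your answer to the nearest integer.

Sorted: 46, 67, 72, 93, 107, 117, 119, 165, 175, 179, 181, 186, 225, 226, 270, 282.
n = 16.
r = 1 + (40/100)·(16 − 1) = 1 + 6 = 7.
r is an integer, so P40 is the value at rank 7: 119.

119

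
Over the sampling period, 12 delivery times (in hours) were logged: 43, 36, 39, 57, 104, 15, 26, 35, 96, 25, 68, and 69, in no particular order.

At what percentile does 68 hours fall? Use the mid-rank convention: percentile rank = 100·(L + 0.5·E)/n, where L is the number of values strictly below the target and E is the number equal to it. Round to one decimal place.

70.8

Sorted: 15, 25, 26, 35, 36, 39, 43, 57, 68, 69, 96, 104.
Count below 68: L = 8; count equal: E = 1; n = 12.
Percentile rank = 100·(8 + 0.5·1)/12 = 100·8.5/12 = 70.83.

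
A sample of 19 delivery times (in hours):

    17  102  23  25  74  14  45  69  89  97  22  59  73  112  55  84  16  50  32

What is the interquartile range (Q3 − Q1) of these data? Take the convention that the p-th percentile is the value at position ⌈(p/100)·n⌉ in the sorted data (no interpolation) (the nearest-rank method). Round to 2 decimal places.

Sorted: 14, 16, 17, 22, 23, 25, 32, 45, 50, 55, 59, 69, 73, 74, 84, 89, 97, 102, 112.
n = 19.
P25: rank ⌈25/100·19⌉ = 5 → 23.
P75: rank ⌈75/100·19⌉ = 15 → 84.
Difference: 84 − 23 = 61.

61.00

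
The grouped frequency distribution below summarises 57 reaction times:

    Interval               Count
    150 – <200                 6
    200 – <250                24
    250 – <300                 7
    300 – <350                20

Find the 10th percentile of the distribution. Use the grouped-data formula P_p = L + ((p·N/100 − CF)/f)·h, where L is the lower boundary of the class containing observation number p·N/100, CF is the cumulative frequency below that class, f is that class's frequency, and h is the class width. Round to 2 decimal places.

N = 57; target position k = 10/100 · 57 = 5.7.
Cumulative frequencies: 6, 30, 37, 57.
Observation 5.7 falls in the class 150 – <200.
L = 150, CF = 0, f = 6, h = 50.
P10 = 150 + ((5.7 − 0)/6)·50 = 150 + 47.5 = 197.5.

197.50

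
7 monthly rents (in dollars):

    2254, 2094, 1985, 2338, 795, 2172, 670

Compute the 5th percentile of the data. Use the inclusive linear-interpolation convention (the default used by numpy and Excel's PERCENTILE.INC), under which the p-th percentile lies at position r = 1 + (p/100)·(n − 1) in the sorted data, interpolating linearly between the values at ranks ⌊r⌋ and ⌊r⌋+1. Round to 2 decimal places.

Sorted: 670, 795, 1985, 2094, 2172, 2254, 2338.
n = 7.
r = 1 + (5/100)·(7 − 1) = 1 + 0.3 = 1.3.
Rank 1 is 670 and rank 2 is 795.
Interpolate: 670 + 0.3·(795 − 670) = 670 + 0.3·125 = 707.5.

707.50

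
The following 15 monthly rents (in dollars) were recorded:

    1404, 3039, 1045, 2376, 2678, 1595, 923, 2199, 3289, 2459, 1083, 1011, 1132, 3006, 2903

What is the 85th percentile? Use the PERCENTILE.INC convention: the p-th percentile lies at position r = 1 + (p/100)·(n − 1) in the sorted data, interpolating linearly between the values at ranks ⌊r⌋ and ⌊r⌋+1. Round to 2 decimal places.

Sorted: 923, 1011, 1045, 1083, 1132, 1404, 1595, 2199, 2376, 2459, 2678, 2903, 3006, 3039, 3289.
n = 15.
r = 1 + (85/100)·(15 − 1) = 1 + 11.9 = 12.9.
Rank 12 is 2903 and rank 13 is 3006.
Interpolate: 2903 + 0.9·(3006 − 2903) = 2903 + 0.9·103 = 2995.7.

2995.70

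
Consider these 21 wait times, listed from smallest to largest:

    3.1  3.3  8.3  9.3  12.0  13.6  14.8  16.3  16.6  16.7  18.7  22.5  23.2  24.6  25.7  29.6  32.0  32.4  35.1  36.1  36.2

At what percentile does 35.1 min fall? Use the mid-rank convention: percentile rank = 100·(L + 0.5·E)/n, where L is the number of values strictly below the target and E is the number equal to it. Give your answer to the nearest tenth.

Count below 35.1: L = 18; count equal: E = 1; n = 21.
Percentile rank = 100·(18 + 0.5·1)/21 = 100·18.5/21 = 88.1.

88.1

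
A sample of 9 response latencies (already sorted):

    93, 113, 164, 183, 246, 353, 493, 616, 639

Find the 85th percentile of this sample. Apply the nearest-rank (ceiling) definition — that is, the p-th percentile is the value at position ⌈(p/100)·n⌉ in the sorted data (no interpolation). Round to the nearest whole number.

n = 9.
Position = ⌈85/100 · 9⌉ = ⌈7.65⌉ = 8.
The value at rank 8 is 616.

616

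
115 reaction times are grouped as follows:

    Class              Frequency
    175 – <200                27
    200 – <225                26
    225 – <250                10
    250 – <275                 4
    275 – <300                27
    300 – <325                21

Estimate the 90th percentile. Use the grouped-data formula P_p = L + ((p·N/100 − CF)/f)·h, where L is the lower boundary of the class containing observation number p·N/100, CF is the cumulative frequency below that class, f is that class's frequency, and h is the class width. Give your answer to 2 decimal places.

311.31

N = 115; target position k = 90/100 · 115 = 103.5.
Cumulative frequencies: 27, 53, 63, 67, 94, 115.
Observation 103.5 falls in the class 300 – <325.
L = 300, CF = 94, f = 21, h = 25.
P90 = 300 + ((103.5 − 94)/21)·25 = 300 + 11.3095 = 311.31.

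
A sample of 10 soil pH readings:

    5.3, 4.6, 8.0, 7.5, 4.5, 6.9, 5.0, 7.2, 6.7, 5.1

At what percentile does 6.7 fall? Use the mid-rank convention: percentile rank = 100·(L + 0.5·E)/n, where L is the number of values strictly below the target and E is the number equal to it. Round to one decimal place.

Sorted: 4.5, 4.6, 5.0, 5.1, 5.3, 6.7, 6.9, 7.2, 7.5, 8.0.
Count below 6.7: L = 5; count equal: E = 1; n = 10.
Percentile rank = 100·(5 + 0.5·1)/10 = 100·5.5/10 = 55.

55.0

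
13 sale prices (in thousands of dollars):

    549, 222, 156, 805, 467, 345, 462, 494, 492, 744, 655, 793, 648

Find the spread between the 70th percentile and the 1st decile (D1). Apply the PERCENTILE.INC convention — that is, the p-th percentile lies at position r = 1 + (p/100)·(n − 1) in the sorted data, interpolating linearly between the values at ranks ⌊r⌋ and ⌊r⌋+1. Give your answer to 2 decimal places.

Sorted: 156, 222, 345, 462, 467, 492, 494, 549, 648, 655, 744, 793, 805.
n = 13.
P10: r = 2.2; ranks 2–3 are 222, 345; interpolating gives 246.6.
P70: r = 9.4; ranks 9–10 are 648, 655; interpolating gives 650.8.
Difference: 650.8 − 246.6 = 404.2.

404.20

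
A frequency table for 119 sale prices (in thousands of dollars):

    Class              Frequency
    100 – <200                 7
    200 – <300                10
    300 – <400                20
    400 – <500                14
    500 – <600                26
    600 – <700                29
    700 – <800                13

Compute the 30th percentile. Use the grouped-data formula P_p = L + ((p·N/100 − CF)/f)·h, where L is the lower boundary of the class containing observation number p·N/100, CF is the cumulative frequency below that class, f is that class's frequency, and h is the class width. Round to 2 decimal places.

N = 119; target position k = 30/100 · 119 = 35.7.
Cumulative frequencies: 7, 17, 37, 51, 77, 106, 119.
Observation 35.7 falls in the class 300 – <400.
L = 300, CF = 17, f = 20, h = 100.
P30 = 300 + ((35.7 − 17)/20)·100 = 300 + 93.5 = 393.5.

393.50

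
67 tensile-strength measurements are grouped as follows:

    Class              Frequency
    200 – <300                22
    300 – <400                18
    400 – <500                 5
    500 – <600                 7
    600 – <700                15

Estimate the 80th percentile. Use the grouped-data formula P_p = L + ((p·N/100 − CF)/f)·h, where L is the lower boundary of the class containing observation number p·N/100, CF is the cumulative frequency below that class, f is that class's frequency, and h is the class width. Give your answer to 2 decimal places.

N = 67; target position k = 80/100 · 67 = 53.6.
Cumulative frequencies: 22, 40, 45, 52, 67.
Observation 53.6 falls in the class 600 – <700.
L = 600, CF = 52, f = 15, h = 100.
P80 = 600 + ((53.6 − 52)/15)·100 = 600 + 10.6667 = 610.667.

610.67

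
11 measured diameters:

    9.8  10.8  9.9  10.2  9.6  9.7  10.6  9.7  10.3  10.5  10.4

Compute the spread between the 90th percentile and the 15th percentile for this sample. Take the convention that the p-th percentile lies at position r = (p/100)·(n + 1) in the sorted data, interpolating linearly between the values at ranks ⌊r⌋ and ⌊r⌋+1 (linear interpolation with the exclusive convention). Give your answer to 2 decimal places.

Sorted: 9.6, 9.7, 9.7, 9.8, 9.9, 10.2, 10.3, 10.4, 10.5, 10.6, 10.8.
n = 11.
P15: r = 1.8; ranks 1–2 are 9.6, 9.7; interpolating gives 9.68.
P90: r = 10.8; ranks 10–11 are 10.6, 10.8; interpolating gives 10.76.
Difference: 10.76 − 9.68 = 1.08.

1.08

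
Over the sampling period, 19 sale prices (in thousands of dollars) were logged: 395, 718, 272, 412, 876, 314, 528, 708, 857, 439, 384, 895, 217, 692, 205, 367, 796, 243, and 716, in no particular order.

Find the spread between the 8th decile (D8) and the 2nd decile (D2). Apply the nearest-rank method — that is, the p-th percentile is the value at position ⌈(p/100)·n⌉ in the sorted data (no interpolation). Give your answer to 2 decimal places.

Sorted: 205, 217, 243, 272, 314, 367, 384, 395, 412, 439, 528, 692, 708, 716, 718, 796, 857, 876, 895.
n = 19.
P20: rank ⌈20/100·19⌉ = 4 → 272.
P80: rank ⌈80/100·19⌉ = 16 → 796.
Difference: 796 − 272 = 524.

524.00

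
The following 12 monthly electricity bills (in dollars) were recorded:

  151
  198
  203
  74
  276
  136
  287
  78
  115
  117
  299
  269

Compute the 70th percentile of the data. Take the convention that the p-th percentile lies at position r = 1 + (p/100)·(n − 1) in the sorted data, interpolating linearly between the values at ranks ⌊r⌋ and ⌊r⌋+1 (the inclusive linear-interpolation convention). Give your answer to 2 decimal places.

249.20

Sorted: 74, 78, 115, 117, 136, 151, 198, 203, 269, 276, 287, 299.
n = 12.
r = 1 + (70/100)·(12 − 1) = 1 + 7.7 = 8.7.
Rank 8 is 203 and rank 9 is 269.
Interpolate: 203 + 0.7·(269 − 203) = 203 + 0.7·66 = 249.2.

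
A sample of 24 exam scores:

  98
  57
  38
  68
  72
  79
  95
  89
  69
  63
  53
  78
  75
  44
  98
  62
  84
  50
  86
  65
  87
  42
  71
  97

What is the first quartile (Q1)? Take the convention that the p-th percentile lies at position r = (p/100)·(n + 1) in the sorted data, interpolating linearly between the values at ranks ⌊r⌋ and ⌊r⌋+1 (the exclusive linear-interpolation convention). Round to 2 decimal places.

58.25

Sorted: 38, 42, 44, 50, 53, 57, 62, 63, 65, 68, 69, 71, 72, 75, 78, 79, 84, 86, 87, 89, 95, 97, 98, 98.
n = 24.
r = (25/100)·(24 + 1) = 6.25.
Rank 6 is 57 and rank 7 is 62.
Interpolate: 57 + 0.25·(62 − 57) = 57 + 0.25·5 = 58.25.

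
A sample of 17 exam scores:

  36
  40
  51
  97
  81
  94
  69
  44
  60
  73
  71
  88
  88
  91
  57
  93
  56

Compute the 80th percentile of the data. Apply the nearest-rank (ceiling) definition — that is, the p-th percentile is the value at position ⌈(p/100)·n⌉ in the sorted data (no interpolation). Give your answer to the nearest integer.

Sorted: 36, 40, 44, 51, 56, 57, 60, 69, 71, 73, 81, 88, 88, 91, 93, 94, 97.
n = 17.
Position = ⌈80/100 · 17⌉ = ⌈13.6⌉ = 14.
The value at rank 14 is 91.

91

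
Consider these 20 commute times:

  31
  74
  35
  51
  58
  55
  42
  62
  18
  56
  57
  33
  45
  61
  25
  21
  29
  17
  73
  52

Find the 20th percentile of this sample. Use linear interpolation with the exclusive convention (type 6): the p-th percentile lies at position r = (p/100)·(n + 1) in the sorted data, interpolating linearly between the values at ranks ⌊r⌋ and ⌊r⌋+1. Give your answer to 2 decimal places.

25.80

Sorted: 17, 18, 21, 25, 29, 31, 33, 35, 42, 45, 51, 52, 55, 56, 57, 58, 61, 62, 73, 74.
n = 20.
r = (20/100)·(20 + 1) = 4.2.
Rank 4 is 25 and rank 5 is 29.
Interpolate: 25 + 0.2·(29 − 25) = 25 + 0.2·4 = 25.8.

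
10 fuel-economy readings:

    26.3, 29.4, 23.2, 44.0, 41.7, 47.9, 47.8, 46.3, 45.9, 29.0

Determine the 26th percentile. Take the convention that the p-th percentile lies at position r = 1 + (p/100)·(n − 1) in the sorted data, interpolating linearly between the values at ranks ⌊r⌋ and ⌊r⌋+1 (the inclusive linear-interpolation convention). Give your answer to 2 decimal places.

29.14

Sorted: 23.2, 26.3, 29.0, 29.4, 41.7, 44.0, 45.9, 46.3, 47.8, 47.9.
n = 10.
r = 1 + (26/100)·(10 − 1) = 1 + 2.34 = 3.34.
Rank 3 is 29.0 and rank 4 is 29.4.
Interpolate: 29.0 + 0.34·(29.4 − 29.0) = 29.0 + 0.34·0.4 = 29.136.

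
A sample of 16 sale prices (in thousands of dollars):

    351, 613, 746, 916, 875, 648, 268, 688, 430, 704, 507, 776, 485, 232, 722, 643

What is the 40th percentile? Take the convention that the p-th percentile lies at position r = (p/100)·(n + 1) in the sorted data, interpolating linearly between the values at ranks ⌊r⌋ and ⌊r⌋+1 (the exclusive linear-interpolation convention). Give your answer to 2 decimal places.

Sorted: 232, 268, 351, 430, 485, 507, 613, 643, 648, 688, 704, 722, 746, 776, 875, 916.
n = 16.
r = (40/100)·(16 + 1) = 6.8.
Rank 6 is 507 and rank 7 is 613.
Interpolate: 507 + 0.8·(613 − 507) = 507 + 0.8·106 = 591.8.

591.80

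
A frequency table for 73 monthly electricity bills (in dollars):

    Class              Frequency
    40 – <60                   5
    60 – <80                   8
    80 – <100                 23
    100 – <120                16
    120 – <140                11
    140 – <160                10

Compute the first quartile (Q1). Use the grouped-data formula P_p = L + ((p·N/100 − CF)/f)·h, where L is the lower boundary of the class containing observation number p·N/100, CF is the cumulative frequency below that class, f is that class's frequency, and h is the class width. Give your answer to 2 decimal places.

84.57

N = 73; target position k = 25/100 · 73 = 18.25.
Cumulative frequencies: 5, 13, 36, 52, 63, 73.
Observation 18.25 falls in the class 80 – <100.
L = 80, CF = 13, f = 23, h = 20.
P25 = 80 + ((18.25 − 13)/23)·20 = 80 + 4.56522 = 84.5652.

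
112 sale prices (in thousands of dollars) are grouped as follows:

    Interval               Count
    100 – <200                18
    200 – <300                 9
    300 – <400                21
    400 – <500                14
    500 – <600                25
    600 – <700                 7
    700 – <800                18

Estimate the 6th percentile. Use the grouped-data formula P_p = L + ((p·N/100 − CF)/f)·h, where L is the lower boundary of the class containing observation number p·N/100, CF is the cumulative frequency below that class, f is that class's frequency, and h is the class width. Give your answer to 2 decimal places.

N = 112; target position k = 6/100 · 112 = 6.72.
Cumulative frequencies: 18, 27, 48, 62, 87, 94, 112.
Observation 6.72 falls in the class 100 – <200.
L = 100, CF = 0, f = 18, h = 100.
P6 = 100 + ((6.72 − 0)/18)·100 = 100 + 37.3333 = 137.333.

137.33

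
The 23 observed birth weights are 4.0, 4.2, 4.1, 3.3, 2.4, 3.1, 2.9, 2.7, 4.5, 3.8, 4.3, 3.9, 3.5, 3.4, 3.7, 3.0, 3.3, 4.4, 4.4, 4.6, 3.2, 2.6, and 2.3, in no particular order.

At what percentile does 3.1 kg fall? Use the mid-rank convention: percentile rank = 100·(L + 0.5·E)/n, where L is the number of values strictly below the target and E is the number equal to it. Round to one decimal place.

Sorted: 2.3, 2.4, 2.6, 2.7, 2.9, 3.0, 3.1, 3.2, 3.3, 3.3, 3.4, 3.5, 3.7, 3.8, 3.9, 4.0, 4.1, 4.2, 4.3, 4.4, 4.4, 4.5, 4.6.
Count below 3.1: L = 6; count equal: E = 1; n = 23.
Percentile rank = 100·(6 + 0.5·1)/23 = 100·6.5/23 = 28.26.

28.3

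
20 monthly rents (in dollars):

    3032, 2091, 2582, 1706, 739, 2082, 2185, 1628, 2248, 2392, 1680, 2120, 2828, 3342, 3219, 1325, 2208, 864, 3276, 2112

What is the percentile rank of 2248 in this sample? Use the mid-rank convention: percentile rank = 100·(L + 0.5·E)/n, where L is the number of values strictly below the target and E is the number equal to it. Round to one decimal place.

Sorted: 739, 864, 1325, 1628, 1680, 1706, 2082, 2091, 2112, 2120, 2185, 2208, 2248, 2392, 2582, 2828, 3032, 3219, 3276, 3342.
Count below 2248: L = 12; count equal: E = 1; n = 20.
Percentile rank = 100·(12 + 0.5·1)/20 = 100·12.5/20 = 62.5.

62.5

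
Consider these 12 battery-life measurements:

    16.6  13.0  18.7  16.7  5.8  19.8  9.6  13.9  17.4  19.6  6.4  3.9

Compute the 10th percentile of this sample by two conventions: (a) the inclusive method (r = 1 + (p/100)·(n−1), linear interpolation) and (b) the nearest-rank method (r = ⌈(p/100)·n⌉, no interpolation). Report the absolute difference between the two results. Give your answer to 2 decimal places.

0.06

Sorted: 3.9, 5.8, 6.4, 9.6, 13.0, 13.9, 16.6, 16.7, 17.4, 18.7, 19.6, 19.8.
n = 12.
(a) r = 2.1; between ranks 2 (5.8) and 3 (6.4): 5.86.
(b) the nearest-rank method: rank 2 → 5.8.
|5.86 − 5.8| = 0.06.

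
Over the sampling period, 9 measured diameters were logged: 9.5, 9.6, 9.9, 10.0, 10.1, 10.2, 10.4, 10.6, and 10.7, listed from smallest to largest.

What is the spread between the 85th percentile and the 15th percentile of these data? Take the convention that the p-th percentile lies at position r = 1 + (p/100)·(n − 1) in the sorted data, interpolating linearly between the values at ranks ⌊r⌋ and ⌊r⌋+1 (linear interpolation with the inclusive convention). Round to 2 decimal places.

n = 9.
P15: r = 2.2; ranks 2–3 are 9.6, 9.9; interpolating gives 9.66.
P85: r = 7.8; ranks 7–8 are 10.4, 10.6; interpolating gives 10.56.
Difference: 10.56 − 9.66 = 0.9.

0.90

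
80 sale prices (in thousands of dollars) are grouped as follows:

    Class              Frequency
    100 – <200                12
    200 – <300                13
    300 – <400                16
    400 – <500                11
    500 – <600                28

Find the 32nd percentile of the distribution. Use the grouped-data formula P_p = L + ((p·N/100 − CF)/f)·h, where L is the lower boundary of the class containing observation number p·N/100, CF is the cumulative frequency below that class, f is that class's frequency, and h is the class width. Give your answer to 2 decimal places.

303.75

N = 80; target position k = 32/100 · 80 = 25.6.
Cumulative frequencies: 12, 25, 41, 52, 80.
Observation 25.6 falls in the class 300 – <400.
L = 300, CF = 25, f = 16, h = 100.
P32 = 300 + ((25.6 − 25)/16)·100 = 300 + 3.75 = 303.75.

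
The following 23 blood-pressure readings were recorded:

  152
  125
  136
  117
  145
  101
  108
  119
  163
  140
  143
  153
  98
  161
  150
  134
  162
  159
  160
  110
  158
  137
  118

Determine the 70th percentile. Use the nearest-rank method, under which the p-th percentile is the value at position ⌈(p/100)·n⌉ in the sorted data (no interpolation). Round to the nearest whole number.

153

Sorted: 98, 101, 108, 110, 117, 118, 119, 125, 134, 136, 137, 140, 143, 145, 150, 152, 153, 158, 159, 160, 161, 162, 163.
n = 23.
Position = ⌈70/100 · 23⌉ = ⌈16.1⌉ = 17.
The value at rank 17 is 153.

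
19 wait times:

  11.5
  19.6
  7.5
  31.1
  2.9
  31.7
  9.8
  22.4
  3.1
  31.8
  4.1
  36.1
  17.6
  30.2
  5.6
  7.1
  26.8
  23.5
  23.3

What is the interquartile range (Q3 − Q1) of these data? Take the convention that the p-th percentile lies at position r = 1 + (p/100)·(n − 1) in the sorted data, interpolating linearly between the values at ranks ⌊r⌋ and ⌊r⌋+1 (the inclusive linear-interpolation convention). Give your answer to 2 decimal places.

21.20

Sorted: 2.9, 3.1, 4.1, 5.6, 7.1, 7.5, 9.8, 11.5, 17.6, 19.6, 22.4, 23.3, 23.5, 26.8, 30.2, 31.1, 31.7, 31.8, 36.1.
n = 19.
P25: r = 5.5; ranks 5–6 are 7.1, 7.5; interpolating gives 7.3.
P75: r = 14.5; ranks 14–15 are 26.8, 30.2; interpolating gives 28.5.
Difference: 28.5 − 7.3 = 21.2.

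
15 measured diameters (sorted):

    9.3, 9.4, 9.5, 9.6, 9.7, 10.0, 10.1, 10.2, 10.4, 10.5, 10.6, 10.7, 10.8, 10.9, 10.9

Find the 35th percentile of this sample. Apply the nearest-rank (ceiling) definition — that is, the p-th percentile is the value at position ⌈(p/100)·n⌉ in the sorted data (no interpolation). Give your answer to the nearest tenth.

10.0

n = 15.
Position = ⌈35/100 · 15⌉ = ⌈5.25⌉ = 6.
The value at rank 6 is 10.0.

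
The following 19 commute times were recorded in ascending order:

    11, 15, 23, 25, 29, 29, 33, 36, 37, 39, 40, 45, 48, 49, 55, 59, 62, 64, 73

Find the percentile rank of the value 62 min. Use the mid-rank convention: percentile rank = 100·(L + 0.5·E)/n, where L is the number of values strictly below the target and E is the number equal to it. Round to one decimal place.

Count below 62: L = 16; count equal: E = 1; n = 19.
Percentile rank = 100·(16 + 0.5·1)/19 = 100·16.5/19 = 86.84.

86.8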